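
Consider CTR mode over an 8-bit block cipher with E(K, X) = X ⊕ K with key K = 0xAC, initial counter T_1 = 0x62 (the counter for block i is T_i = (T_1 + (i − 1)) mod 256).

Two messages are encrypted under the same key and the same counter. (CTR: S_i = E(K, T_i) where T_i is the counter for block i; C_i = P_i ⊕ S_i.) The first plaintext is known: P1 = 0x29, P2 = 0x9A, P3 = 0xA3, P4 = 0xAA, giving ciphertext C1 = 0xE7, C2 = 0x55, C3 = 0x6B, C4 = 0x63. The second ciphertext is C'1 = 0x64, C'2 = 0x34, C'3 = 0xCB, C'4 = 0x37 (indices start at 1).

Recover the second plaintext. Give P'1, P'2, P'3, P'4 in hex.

P'1 = 0xAA, P'2 = 0xFB, P'3 = 0x03, P'4 = 0xFE

In CTR with a reused counter, both messages share the same keystream S_i, so C_i ⊕ C'_i = P_i ⊕ P'_i and thus P'_i = P_i ⊕ C_i ⊕ C'_i.
P'1: 0x29 ⊕ 0xE7 ⊕ 0x64 = 0xAA.
P'2: 0x9A ⊕ 0x55 ⊕ 0x34 = 0xFB.
P'3: 0xA3 ⊕ 0x6B ⊕ 0xCB = 0x03.
P'4: 0xAA ⊕ 0x63 ⊕ 0x37 = 0xFE.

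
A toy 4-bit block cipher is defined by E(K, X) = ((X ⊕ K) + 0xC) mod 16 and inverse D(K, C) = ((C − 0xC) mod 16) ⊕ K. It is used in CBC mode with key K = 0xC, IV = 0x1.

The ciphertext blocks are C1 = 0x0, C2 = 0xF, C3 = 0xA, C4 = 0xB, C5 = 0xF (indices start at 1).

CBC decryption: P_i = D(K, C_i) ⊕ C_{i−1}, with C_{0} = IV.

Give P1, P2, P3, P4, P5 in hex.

P1 = 0x9, P2 = 0xF, P3 = 0xD, P4 = 0x9, P5 = 0x4

P1: D(K, 0x0) = 0x8; 0x8 ⊕ 0x1 = 0x9.
P2: D(K, 0xF) = 0xF; 0xF ⊕ 0x0 = 0xF.
P3: D(K, 0xA) = 0x2; 0x2 ⊕ 0xF = 0xD.
P4: D(K, 0xB) = 0x3; 0x3 ⊕ 0xA = 0x9.
P5: D(K, 0xF) = 0xF; 0xF ⊕ 0xB = 0x4.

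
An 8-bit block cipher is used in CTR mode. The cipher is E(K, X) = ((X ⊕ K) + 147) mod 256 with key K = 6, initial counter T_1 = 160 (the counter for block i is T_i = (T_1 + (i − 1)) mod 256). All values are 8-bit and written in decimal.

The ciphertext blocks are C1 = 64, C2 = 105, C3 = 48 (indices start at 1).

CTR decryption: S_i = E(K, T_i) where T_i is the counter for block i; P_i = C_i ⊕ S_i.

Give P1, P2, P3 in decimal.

P1 = 121, P2 = 83, P3 = 7

P1: T = 160, S = E(K, T) = 57; 64 ⊕ 57 = 121.
P2: T = 161, S = E(K, T) = 58; 105 ⊕ 58 = 83.
P3: T = 162, S = E(K, T) = 55; 48 ⊕ 55 = 7.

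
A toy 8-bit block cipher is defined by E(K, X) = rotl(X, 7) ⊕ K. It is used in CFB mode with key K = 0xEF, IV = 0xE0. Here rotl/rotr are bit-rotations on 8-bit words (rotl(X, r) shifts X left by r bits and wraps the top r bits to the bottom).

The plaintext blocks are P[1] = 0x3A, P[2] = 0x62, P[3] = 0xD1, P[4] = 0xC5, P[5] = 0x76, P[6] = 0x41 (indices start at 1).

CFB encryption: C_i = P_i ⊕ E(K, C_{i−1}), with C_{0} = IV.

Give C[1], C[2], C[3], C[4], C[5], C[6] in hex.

C[1] = 0xA5, C[2] = 0x5F, C[3] = 0x91, C[4] = 0xE2, C[5] = 0xE8, C[6] = 0xDA

C[1]: E(K, 0xE0) = 0x9F; 0x3A ⊕ 0x9F = 0xA5.
C[2]: E(K, 0xA5) = 0x3D; 0x62 ⊕ 0x3D = 0x5F.
C[3]: E(K, 0x5F) = 0x40; 0xD1 ⊕ 0x40 = 0x91.
C[4]: E(K, 0x91) = 0x27; 0xC5 ⊕ 0x27 = 0xE2.
C[5]: E(K, 0xE2) = 0x9E; 0x76 ⊕ 0x9E = 0xE8.
C[6]: E(K, 0xE8) = 0x9B; 0x41 ⊕ 0x9B = 0xDA.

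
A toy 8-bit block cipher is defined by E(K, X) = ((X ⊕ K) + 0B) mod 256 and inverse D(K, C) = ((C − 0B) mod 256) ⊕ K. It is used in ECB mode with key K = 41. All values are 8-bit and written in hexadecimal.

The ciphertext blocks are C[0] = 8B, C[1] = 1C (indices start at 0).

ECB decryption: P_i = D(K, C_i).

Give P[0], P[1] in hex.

P[0] = C1, P[1] = 50

P[0]: D(K, 8B) = C1.
P[1]: D(K, 1C) = 50.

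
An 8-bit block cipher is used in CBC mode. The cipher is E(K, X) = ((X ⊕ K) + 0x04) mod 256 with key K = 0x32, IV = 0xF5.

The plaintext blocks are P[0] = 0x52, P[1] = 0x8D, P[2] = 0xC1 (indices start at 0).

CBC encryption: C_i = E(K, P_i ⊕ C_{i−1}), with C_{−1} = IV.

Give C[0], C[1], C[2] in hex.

C[0]: P[0] ⊕ 0xF5 = 0xA7; E(K, 0xA7) = 0x99.
C[1]: P[1] ⊕ 0x99 = 0x14; E(K, 0x14) = 0x2A.
C[2]: P[2] ⊕ 0x2A = 0xEB; E(K, 0xEB) = 0xDD.

C[0] = 0x99, C[1] = 0x2A, C[2] = 0xDD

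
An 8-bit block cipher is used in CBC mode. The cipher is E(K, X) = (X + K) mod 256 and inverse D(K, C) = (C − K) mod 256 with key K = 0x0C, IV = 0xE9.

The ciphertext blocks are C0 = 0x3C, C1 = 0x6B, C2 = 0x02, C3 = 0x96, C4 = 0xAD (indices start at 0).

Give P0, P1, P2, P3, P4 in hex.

CBC decryption: P_i = D(K, C_i) ⊕ C_{i−1}, with C_{−1} = IV.
P0: D(K, 0x3C) = 0x30; 0x30 ⊕ 0xE9 = 0xD9.
P1: D(K, 0x6B) = 0x5F; 0x5F ⊕ 0x3C = 0x63.
P2: D(K, 0x02) = 0xF6; 0xF6 ⊕ 0x6B = 0x9D.
P3: D(K, 0x96) = 0x8A; 0x8A ⊕ 0x02 = 0x88.
P4: D(K, 0xAD) = 0xA1; 0xA1 ⊕ 0x96 = 0x37.

P0 = 0xD9, P1 = 0x63, P2 = 0x9D, P3 = 0x88, P4 = 0x37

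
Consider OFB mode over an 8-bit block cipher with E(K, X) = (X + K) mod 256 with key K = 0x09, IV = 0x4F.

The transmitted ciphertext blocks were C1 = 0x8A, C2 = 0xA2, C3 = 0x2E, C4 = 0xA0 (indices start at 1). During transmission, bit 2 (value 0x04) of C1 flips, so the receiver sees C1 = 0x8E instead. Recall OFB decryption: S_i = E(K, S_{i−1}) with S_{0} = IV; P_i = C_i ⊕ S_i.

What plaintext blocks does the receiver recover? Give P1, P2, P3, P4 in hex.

Only C1 changed, to 0x8E. In OFB, a change in C_i flips the same bit in P_i only; the keystream is unaffected. Decrypting the received ciphertext:
P1: S = E(K, 0x4F) = 0x58; 0x8E ⊕ 0x58 = 0xD6.
P2: S = E(K, 0x58) = 0x61; 0xA2 ⊕ 0x61 = 0xC3.
P3: S = E(K, 0x61) = 0x6A; 0x2E ⊕ 0x6A = 0x44.
P4: S = E(K, 0x6A) = 0x73; 0xA0 ⊕ 0x73 = 0xD3.
Blocks that differ from the original plaintext: P1.

P1 = 0xD6, P2 = 0xC3, P3 = 0x44, P4 = 0xD3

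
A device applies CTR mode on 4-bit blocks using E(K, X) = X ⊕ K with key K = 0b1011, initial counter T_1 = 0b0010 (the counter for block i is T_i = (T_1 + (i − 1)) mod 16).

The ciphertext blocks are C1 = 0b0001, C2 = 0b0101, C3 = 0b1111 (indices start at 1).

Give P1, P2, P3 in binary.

CTR decryption: S_i = E(K, T_i) where T_i is the counter for block i; P_i = C_i ⊕ S_i.
P1: T = 0b0010, S = E(K, T) = 0b1001; 0b0001 ⊕ 0b1001 = 0b1000.
P2: T = 0b0011, S = E(K, T) = 0b1000; 0b0101 ⊕ 0b1000 = 0b1101.
P3: T = 0b0100, S = E(K, T) = 0b1111; 0b1111 ⊕ 0b1111 = 0b0000.

P1 = 0b1000, P2 = 0b1101, P3 = 0b0000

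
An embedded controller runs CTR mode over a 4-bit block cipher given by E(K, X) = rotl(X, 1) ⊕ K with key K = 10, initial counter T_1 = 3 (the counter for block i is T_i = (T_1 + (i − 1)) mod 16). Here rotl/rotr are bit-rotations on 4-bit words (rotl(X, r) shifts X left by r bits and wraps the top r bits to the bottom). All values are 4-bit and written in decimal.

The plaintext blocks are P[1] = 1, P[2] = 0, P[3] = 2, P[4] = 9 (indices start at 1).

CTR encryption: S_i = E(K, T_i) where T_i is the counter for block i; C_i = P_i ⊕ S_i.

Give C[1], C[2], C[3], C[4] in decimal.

C[1] = 13, C[2] = 2, C[3] = 2, C[4] = 15

C[1]: T = 3, S = E(K, T) = 12; 1 ⊕ 12 = 13.
C[2]: T = 4, S = E(K, T) = 2; 0 ⊕ 2 = 2.
C[3]: T = 5, S = E(K, T) = 0; 2 ⊕ 0 = 2.
C[4]: T = 6, S = E(K, T) = 6; 9 ⊕ 6 = 15.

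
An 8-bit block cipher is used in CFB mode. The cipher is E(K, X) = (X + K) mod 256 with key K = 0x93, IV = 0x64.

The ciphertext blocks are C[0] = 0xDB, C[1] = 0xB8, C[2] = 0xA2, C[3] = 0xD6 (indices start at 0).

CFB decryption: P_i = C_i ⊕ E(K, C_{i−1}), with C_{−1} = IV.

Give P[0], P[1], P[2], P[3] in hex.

P[0]: E(K, 0x64) = 0xF7; 0xDB ⊕ 0xF7 = 0x2C.
P[1]: E(K, 0xDB) = 0x6E; 0xB8 ⊕ 0x6E = 0xD6.
P[2]: E(K, 0xB8) = 0x4B; 0xA2 ⊕ 0x4B = 0xE9.
P[3]: E(K, 0xA2) = 0x35; 0xD6 ⊕ 0x35 = 0xE3.

P[0] = 0x2C, P[1] = 0xD6, P[2] = 0xE9, P[3] = 0xE3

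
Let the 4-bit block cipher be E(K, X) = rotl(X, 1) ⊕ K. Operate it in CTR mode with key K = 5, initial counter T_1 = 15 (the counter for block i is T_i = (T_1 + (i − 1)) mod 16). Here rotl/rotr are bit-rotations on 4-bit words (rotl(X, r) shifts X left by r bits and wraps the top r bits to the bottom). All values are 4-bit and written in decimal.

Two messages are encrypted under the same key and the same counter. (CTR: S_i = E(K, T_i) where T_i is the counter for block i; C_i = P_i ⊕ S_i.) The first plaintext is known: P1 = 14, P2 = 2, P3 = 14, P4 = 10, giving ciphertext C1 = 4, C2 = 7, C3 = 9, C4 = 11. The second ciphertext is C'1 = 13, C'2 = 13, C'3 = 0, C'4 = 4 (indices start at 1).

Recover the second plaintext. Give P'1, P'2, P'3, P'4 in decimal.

In CTR with a reused counter, both messages share the same keystream S_i, so C_i ⊕ C'_i = P_i ⊕ P'_i and thus P'_i = P_i ⊕ C_i ⊕ C'_i.
P'1: 14 ⊕ 4 ⊕ 13 = 7.
P'2: 2 ⊕ 7 ⊕ 13 = 8.
P'3: 14 ⊕ 9 ⊕ 0 = 7.
P'4: 10 ⊕ 11 ⊕ 4 = 5.

P'1 = 7, P'2 = 8, P'3 = 7, P'4 = 5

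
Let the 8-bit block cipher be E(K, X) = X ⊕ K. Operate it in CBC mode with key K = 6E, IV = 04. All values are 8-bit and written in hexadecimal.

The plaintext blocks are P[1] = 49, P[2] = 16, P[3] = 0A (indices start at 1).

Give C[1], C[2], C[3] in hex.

CBC encryption: C_i = E(K, P_i ⊕ C_{i−1}), with C_{0} = IV.
C[1]: P[1] ⊕ 04 = 4D; E(K, 4D) = 23.
C[2]: P[2] ⊕ 23 = 35; E(K, 35) = 5B.
C[3]: P[3] ⊕ 5B = 51; E(K, 51) = 3F.

C[1] = 23, C[2] = 5B, C[3] = 3F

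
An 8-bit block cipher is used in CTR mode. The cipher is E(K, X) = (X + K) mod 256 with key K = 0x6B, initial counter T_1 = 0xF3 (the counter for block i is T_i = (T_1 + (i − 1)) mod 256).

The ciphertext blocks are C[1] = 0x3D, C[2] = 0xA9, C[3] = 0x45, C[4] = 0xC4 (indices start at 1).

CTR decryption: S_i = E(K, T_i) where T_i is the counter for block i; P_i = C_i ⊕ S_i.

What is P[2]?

P[2]: T = 0xF4, S = E(K, T) = 0x5F; 0xA9 ⊕ 0x5F = 0xF6.

P[2] = 0xF6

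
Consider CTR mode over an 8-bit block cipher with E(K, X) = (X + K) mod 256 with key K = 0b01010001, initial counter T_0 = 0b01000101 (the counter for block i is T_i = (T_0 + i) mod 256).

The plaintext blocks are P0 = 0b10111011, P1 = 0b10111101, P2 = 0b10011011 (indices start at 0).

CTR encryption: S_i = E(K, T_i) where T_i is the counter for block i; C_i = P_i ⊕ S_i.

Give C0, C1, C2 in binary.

C0 = 0b00101101, C1 = 0b00101010, C2 = 0b00000011

C0: T = 0b01000101, S = E(K, T) = 0b10010110; 0b10111011 ⊕ 0b10010110 = 0b00101101.
C1: T = 0b01000110, S = E(K, T) = 0b10010111; 0b10111101 ⊕ 0b10010111 = 0b00101010.
C2: T = 0b01000111, S = E(K, T) = 0b10011000; 0b10011011 ⊕ 0b10011000 = 0b00000011.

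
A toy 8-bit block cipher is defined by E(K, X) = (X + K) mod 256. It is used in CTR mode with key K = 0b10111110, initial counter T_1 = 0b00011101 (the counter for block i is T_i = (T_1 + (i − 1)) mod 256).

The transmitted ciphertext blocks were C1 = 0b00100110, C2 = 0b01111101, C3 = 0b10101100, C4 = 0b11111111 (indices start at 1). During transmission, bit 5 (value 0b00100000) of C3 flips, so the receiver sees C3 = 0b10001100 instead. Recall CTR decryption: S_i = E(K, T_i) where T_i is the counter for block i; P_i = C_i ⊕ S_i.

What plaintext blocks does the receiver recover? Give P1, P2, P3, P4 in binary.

P1 = 0b11111101, P2 = 0b10100001, P3 = 0b01010001, P4 = 0b00100001

Only C3 changed, to 0b10001100. In CTR, a change in C_i flips the same bit in P_i only; the keystream is unaffected. Decrypting the received ciphertext:
P1: T = 0b00011101, S = E(K, T) = 0b11011011; 0b00100110 ⊕ 0b11011011 = 0b11111101.
P2: T = 0b00011110, S = E(K, T) = 0b11011100; 0b01111101 ⊕ 0b11011100 = 0b10100001.
P3: T = 0b00011111, S = E(K, T) = 0b11011101; 0b10001100 ⊕ 0b11011101 = 0b01010001.
P4: T = 0b00100000, S = E(K, T) = 0b11011110; 0b11111111 ⊕ 0b11011110 = 0b00100001.
Blocks that differ from the original plaintext: P3.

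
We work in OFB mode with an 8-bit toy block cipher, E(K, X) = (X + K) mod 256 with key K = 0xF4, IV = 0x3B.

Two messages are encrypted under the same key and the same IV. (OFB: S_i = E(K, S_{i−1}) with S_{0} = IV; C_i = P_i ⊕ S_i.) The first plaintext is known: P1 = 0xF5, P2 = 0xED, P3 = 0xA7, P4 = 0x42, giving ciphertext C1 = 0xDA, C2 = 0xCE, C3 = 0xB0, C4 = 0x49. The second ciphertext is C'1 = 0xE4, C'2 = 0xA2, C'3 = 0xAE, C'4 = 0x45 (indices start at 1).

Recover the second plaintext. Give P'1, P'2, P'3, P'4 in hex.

P'1 = 0xCB, P'2 = 0x81, P'3 = 0xB9, P'4 = 0x4E

In OFB with a reused IV, both messages share the same keystream S_i, so C_i ⊕ C'_i = P_i ⊕ P'_i and thus P'_i = P_i ⊕ C_i ⊕ C'_i.
P'1: 0xF5 ⊕ 0xDA ⊕ 0xE4 = 0xCB.
P'2: 0xED ⊕ 0xCE ⊕ 0xA2 = 0x81.
P'3: 0xA7 ⊕ 0xB0 ⊕ 0xAE = 0xB9.
P'4: 0x42 ⊕ 0x49 ⊕ 0x45 = 0x4E.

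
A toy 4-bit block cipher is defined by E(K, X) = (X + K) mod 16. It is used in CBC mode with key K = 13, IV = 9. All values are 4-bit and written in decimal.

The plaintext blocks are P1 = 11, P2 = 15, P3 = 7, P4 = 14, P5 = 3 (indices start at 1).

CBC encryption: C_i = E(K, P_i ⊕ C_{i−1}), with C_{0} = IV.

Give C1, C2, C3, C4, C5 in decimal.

C1: P1 ⊕ 9 = 2; E(K, 2) = 15.
C2: P2 ⊕ 15 = 0; E(K, 0) = 13.
C3: P3 ⊕ 13 = 10; E(K, 10) = 7.
C4: P4 ⊕ 7 = 9; E(K, 9) = 6.
C5: P5 ⊕ 6 = 5; E(K, 5) = 2.

C1 = 15, C2 = 13, C3 = 7, C4 = 6, C5 = 2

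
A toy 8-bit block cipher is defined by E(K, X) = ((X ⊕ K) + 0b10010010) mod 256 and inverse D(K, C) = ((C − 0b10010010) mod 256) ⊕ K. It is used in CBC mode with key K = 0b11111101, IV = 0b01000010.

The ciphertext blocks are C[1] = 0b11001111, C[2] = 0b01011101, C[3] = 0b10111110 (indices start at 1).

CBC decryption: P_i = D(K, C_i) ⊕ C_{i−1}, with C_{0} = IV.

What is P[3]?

P[3] = 0b10001100

P[3]: D(K, 0b10111110) = 0b11010001; 0b11010001 ⊕ 0b01011101 = 0b10001100.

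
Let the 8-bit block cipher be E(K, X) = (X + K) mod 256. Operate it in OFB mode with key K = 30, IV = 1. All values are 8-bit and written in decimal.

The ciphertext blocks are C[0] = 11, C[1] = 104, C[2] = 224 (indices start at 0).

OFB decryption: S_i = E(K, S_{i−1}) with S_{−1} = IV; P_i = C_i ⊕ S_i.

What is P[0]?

P[0]: S = E(K, 1) = 31; 11 ⊕ 31 = 20.

P[0] = 20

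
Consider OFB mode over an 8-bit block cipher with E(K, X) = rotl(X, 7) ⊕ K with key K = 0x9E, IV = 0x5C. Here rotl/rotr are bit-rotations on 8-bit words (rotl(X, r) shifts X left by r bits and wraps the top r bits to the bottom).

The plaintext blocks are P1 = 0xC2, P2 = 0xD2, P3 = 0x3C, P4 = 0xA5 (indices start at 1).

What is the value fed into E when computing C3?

0xC6

OFB encryption: S_i = E(K, S_{i−1}) with S_{0} = IV; C_i = P_i ⊕ S_i.
C1: S = E(K, 0x5C) = 0xB0; 0xC2 ⊕ 0xB0 = 0x72.
C2: S = E(K, 0xB0) = 0xC6; 0xD2 ⊕ 0xC6 = 0x14.
C3: S = E(K, 0xC6) = 0xFD; 0x3C ⊕ 0xFD = 0xC1.
So the input to E for block 3 is 0xC6.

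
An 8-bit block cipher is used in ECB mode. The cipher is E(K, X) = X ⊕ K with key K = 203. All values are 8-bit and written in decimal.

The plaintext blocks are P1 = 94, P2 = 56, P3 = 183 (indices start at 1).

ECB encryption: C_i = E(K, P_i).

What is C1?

C1 = 149

C1: E(K, 94) = 149.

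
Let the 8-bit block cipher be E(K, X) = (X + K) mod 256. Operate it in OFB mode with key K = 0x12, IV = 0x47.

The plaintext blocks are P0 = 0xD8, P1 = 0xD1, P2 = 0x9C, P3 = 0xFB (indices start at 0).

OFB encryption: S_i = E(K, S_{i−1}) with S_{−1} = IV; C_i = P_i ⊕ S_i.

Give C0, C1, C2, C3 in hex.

C0: S = E(K, 0x47) = 0x59; 0xD8 ⊕ 0x59 = 0x81.
C1: S = E(K, 0x59) = 0x6B; 0xD1 ⊕ 0x6B = 0xBA.
C2: S = E(K, 0x6B) = 0x7D; 0x9C ⊕ 0x7D = 0xE1.
C3: S = E(K, 0x7D) = 0x8F; 0xFB ⊕ 0x8F = 0x74.

C0 = 0x81, C1 = 0xBA, C2 = 0xE1, C3 = 0x74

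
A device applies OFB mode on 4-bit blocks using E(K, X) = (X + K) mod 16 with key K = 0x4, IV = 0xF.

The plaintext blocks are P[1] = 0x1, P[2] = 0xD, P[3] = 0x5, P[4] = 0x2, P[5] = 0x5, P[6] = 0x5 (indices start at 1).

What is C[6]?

OFB encryption: S_i = E(K, S_{i−1}) with S_{0} = IV; C_i = P_i ⊕ S_i.
C[1]: S = E(K, 0xF) = 0x3; 0x1 ⊕ 0x3 = 0x2.
C[2]: S = E(K, 0x3) = 0x7; 0xD ⊕ 0x7 = 0xA.
C[3]: S = E(K, 0x7) = 0xB; 0x5 ⊕ 0xB = 0xE.
C[4]: S = E(K, 0xB) = 0xF; 0x2 ⊕ 0xF = 0xD.
C[5]: S = E(K, 0xF) = 0x3; 0x5 ⊕ 0x3 = 0x6.
C[6]: S = E(K, 0x3) = 0x7; 0x5 ⊕ 0x7 = 0x2.

C[6] = 0x2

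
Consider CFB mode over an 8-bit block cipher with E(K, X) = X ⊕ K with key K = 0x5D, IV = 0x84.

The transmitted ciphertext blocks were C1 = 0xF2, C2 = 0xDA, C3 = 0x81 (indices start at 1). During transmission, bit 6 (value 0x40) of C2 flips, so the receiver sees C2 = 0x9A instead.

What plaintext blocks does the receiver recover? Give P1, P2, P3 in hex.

CFB decryption: P_i = C_i ⊕ E(K, C_{i−1}), with C_{0} = IV.
Only C2 changed, to 0x9A. In CFB, a change in C_i flips the same bit in P_i and garbles P_{i+1}. Decrypting the received ciphertext:
P1: E(K, 0x84) = 0xD9; 0xF2 ⊕ 0xD9 = 0x2B.
P2: E(K, 0xF2) = 0xAF; 0x9A ⊕ 0xAF = 0x35.
P3: E(K, 0x9A) = 0xC7; 0x81 ⊕ 0xC7 = 0x46.
Blocks that differ from the original plaintext: P2, P3.

P1 = 0x2B, P2 = 0x35, P3 = 0x46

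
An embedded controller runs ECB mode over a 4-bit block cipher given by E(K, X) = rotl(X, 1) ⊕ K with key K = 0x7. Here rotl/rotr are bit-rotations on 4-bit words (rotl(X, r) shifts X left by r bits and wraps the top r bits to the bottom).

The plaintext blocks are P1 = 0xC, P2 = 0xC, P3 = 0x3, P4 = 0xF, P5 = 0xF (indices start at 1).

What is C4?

ECB encryption: C_i = E(K, P_i).
C4: E(K, 0xF) = 0x8.

C4 = 0x8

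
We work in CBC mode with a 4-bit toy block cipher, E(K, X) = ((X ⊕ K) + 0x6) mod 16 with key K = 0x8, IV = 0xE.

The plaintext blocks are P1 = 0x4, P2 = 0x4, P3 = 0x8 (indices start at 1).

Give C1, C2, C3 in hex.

C1 = 0x8, C2 = 0xA, C3 = 0x0

CBC encryption: C_i = E(K, P_i ⊕ C_{i−1}), with C_{0} = IV.
C1: P1 ⊕ 0xE = 0xA; E(K, 0xA) = 0x8.
C2: P2 ⊕ 0x8 = 0xC; E(K, 0xC) = 0xA.
C3: P3 ⊕ 0xA = 0x2; E(K, 0x2) = 0x0.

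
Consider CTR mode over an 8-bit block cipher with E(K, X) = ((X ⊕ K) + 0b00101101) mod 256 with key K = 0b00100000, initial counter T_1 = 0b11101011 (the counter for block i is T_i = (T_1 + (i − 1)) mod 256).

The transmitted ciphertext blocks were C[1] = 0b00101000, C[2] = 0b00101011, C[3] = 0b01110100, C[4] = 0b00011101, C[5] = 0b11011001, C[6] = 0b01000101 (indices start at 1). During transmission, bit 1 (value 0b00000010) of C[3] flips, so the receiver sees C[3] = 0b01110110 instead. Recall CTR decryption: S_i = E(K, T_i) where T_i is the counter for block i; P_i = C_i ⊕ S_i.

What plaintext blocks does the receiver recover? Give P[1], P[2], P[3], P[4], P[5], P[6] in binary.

P[1] = 0b11010000, P[2] = 0b11010010, P[3] = 0b10001100, P[4] = 0b11100110, P[5] = 0b00100101, P[6] = 0b10111000

Only C[3] changed, to 0b01110110. In CTR, a change in C_i flips the same bit in P_i only; the keystream is unaffected. Decrypting the received ciphertext:
P[1]: T = 0b11101011, S = E(K, T) = 0b11111000; 0b00101000 ⊕ 0b11111000 = 0b11010000.
P[2]: T = 0b11101100, S = E(K, T) = 0b11111001; 0b00101011 ⊕ 0b11111001 = 0b11010010.
P[3]: T = 0b11101101, S = E(K, T) = 0b11111010; 0b01110110 ⊕ 0b11111010 = 0b10001100.
P[4]: T = 0b11101110, S = E(K, T) = 0b11111011; 0b00011101 ⊕ 0b11111011 = 0b11100110.
P[5]: T = 0b11101111, S = E(K, T) = 0b11111100; 0b11011001 ⊕ 0b11111100 = 0b00100101.
P[6]: T = 0b11110000, S = E(K, T) = 0b11111101; 0b01000101 ⊕ 0b11111101 = 0b10111000.
Blocks that differ from the original plaintext: P[3].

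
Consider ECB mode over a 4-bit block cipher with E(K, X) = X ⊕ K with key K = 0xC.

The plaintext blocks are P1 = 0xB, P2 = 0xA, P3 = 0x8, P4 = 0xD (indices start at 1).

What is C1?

ECB encryption: C_i = E(K, P_i).
C1: E(K, 0xB) = 0x7.

C1 = 0x7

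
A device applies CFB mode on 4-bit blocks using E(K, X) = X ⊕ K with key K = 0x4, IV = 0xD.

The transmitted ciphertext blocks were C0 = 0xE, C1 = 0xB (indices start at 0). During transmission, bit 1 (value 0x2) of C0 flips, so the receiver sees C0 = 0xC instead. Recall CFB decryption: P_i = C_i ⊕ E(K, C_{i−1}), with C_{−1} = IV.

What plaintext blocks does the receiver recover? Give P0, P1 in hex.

P0 = 0x5, P1 = 0x3

Only C0 changed, to 0xC. In CFB, a change in C_i flips the same bit in P_i and garbles P_{i+1}. Decrypting the received ciphertext:
P0: E(K, 0xD) = 0x9; 0xC ⊕ 0x9 = 0x5.
P1: E(K, 0xC) = 0x8; 0xB ⊕ 0x8 = 0x3.
Blocks that differ from the original plaintext: P0, P1.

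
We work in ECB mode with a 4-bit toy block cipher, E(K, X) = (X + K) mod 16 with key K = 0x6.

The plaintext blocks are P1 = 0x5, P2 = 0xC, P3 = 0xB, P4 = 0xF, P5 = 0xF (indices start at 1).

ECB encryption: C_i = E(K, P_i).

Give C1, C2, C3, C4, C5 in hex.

C1 = 0xB, C2 = 0x2, C3 = 0x1, C4 = 0x5, C5 = 0x5

C1: E(K, 0x5) = 0xB.
C2: E(K, 0xC) = 0x2.
C3: E(K, 0xB) = 0x1.
C4: E(K, 0xF) = 0x5.
C5: E(K, 0xF) = 0x5.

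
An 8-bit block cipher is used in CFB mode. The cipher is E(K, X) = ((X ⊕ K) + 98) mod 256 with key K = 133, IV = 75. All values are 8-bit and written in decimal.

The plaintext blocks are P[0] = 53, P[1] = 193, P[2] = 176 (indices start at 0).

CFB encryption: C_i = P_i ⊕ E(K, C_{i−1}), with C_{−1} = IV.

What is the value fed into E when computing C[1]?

C[0]: E(K, 75) = 48; 53 ⊕ 48 = 5.
C[1]: E(K, 5) = 226; 193 ⊕ 226 = 35.
So the input to E for block [1] is 5.

5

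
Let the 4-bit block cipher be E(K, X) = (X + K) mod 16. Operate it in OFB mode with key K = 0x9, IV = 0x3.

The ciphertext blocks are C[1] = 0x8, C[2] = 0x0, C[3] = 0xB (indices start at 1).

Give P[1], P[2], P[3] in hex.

OFB decryption: S_i = E(K, S_{i−1}) with S_{0} = IV; P_i = C_i ⊕ S_i.
P[1]: S = E(K, 0x3) = 0xC; 0x8 ⊕ 0xC = 0x4.
P[2]: S = E(K, 0xC) = 0x5; 0x0 ⊕ 0x5 = 0x5.
P[3]: S = E(K, 0x5) = 0xE; 0xB ⊕ 0xE = 0x5.

P[1] = 0x4, P[2] = 0x5, P[3] = 0x5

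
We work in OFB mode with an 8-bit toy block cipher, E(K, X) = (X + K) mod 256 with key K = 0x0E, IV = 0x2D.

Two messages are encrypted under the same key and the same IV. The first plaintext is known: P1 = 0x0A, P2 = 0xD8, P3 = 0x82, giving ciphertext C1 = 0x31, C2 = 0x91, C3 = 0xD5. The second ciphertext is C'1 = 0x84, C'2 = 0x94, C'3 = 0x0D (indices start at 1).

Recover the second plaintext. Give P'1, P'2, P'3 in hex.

P'1 = 0xBF, P'2 = 0xDD, P'3 = 0x5A

In OFB with a reused IV, both messages share the same keystream S_i, so C_i ⊕ C'_i = P_i ⊕ P'_i and thus P'_i = P_i ⊕ C_i ⊕ C'_i.
P'1: 0x0A ⊕ 0x31 ⊕ 0x84 = 0xBF.
P'2: 0xD8 ⊕ 0x91 ⊕ 0x94 = 0xDD.
P'3: 0x82 ⊕ 0xD5 ⊕ 0x0D = 0x5A.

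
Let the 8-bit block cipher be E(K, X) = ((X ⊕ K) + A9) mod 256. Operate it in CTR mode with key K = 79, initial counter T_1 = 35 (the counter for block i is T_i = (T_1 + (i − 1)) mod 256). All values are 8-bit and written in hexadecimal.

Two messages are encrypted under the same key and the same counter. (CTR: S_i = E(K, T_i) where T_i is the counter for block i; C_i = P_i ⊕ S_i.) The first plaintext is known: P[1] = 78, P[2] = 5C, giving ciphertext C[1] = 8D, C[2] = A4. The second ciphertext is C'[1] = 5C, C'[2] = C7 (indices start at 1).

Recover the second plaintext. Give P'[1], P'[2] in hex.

P'[1] = A9, P'[2] = 3F

In CTR with a reused counter, both messages share the same keystream S_i, so C_i ⊕ C'_i = P_i ⊕ P'_i and thus P'_i = P_i ⊕ C_i ⊕ C'_i.
P'[1]: 78 ⊕ 8D ⊕ 5C = A9.
P'[2]: 5C ⊕ A4 ⊕ C7 = 3F.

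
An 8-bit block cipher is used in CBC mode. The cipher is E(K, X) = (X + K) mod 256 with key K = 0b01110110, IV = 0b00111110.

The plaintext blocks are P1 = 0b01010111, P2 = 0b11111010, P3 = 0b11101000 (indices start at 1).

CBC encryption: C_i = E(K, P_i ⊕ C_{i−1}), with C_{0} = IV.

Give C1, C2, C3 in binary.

C1 = 0b11011111, C2 = 0b10011011, C3 = 0b11101001

C1: P1 ⊕ 0b00111110 = 0b01101001; E(K, 0b01101001) = 0b11011111.
C2: P2 ⊕ 0b11011111 = 0b00100101; E(K, 0b00100101) = 0b10011011.
C3: P3 ⊕ 0b10011011 = 0b01110011; E(K, 0b01110011) = 0b11101001.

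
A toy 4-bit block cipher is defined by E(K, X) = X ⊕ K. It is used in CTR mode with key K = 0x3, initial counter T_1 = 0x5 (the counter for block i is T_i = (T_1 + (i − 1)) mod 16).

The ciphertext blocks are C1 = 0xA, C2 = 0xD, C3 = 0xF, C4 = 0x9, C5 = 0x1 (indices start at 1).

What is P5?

CTR decryption: S_i = E(K, T_i) where T_i is the counter for block i; P_i = C_i ⊕ S_i.
P5: T = 0x9, S = E(K, T) = 0xA; 0x1 ⊕ 0xA = 0xB.

P5 = 0xB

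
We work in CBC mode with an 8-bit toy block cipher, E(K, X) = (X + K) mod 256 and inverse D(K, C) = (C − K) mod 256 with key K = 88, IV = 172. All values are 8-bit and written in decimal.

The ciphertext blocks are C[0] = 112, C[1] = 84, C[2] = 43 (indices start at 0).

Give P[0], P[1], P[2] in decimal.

P[0] = 180, P[1] = 140, P[2] = 135

CBC decryption: P_i = D(K, C_i) ⊕ C_{i−1}, with C_{−1} = IV.
P[0]: D(K, 112) = 24; 24 ⊕ 172 = 180.
P[1]: D(K, 84) = 252; 252 ⊕ 112 = 140.
P[2]: D(K, 43) = 211; 211 ⊕ 84 = 135.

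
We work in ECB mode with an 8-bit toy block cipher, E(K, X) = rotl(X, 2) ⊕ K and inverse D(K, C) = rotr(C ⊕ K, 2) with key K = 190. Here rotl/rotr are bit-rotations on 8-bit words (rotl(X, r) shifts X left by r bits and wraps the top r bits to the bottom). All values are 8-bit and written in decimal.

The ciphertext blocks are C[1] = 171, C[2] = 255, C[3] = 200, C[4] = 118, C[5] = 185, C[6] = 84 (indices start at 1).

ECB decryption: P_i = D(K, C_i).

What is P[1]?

P[1] = 69

P[1]: D(K, 171) = 69.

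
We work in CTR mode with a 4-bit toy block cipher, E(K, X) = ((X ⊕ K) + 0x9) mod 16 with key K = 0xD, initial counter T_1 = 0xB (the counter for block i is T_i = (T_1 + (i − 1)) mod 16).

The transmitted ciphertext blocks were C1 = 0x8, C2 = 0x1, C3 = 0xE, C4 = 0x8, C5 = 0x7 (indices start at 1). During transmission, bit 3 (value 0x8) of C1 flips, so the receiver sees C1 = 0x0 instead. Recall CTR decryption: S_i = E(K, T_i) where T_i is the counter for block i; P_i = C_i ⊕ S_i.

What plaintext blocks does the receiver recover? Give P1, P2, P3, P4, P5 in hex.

Only C1 changed, to 0x0. In CTR, a change in C_i flips the same bit in P_i only; the keystream is unaffected. Decrypting the received ciphertext:
P1: T = 0xB, S = E(K, T) = 0xF; 0x0 ⊕ 0xF = 0xF.
P2: T = 0xC, S = E(K, T) = 0xA; 0x1 ⊕ 0xA = 0xB.
P3: T = 0xD, S = E(K, T) = 0x9; 0xE ⊕ 0x9 = 0x7.
P4: T = 0xE, S = E(K, T) = 0xC; 0x8 ⊕ 0xC = 0x4.
P5: T = 0xF, S = E(K, T) = 0xB; 0x7 ⊕ 0xB = 0xC.
Blocks that differ from the original plaintext: P1.

P1 = 0xF, P2 = 0xB, P3 = 0x7, P4 = 0x4, P5 = 0xC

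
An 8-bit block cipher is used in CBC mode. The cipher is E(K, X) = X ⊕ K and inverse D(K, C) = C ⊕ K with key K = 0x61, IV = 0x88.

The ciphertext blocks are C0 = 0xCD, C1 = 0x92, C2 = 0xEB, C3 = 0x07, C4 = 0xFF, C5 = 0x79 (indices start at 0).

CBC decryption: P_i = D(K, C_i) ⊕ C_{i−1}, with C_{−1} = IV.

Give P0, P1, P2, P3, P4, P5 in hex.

P0 = 0x24, P1 = 0x3E, P2 = 0x18, P3 = 0x8D, P4 = 0x99, P5 = 0xE7

P0: D(K, 0xCD) = 0xAC; 0xAC ⊕ 0x88 = 0x24.
P1: D(K, 0x92) = 0xF3; 0xF3 ⊕ 0xCD = 0x3E.
P2: D(K, 0xEB) = 0x8A; 0x8A ⊕ 0x92 = 0x18.
P3: D(K, 0x07) = 0x66; 0x66 ⊕ 0xEB = 0x8D.
P4: D(K, 0xFF) = 0x9E; 0x9E ⊕ 0x07 = 0x99.
P5: D(K, 0x79) = 0x18; 0x18 ⊕ 0xFF = 0xE7.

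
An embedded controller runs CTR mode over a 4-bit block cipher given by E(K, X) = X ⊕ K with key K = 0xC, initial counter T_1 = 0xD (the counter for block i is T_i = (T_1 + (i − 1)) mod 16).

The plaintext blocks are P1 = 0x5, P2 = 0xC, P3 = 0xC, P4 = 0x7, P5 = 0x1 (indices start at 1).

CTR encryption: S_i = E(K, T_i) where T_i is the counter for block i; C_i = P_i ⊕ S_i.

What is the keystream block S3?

0x3

C1: T = 0xD, S = E(K, T) = 0x1; 0x5 ⊕ 0x1 = 0x4.
C2: T = 0xE, S = E(K, T) = 0x2; 0xC ⊕ 0x2 = 0xE.
C3: T = 0xF, S = E(K, T) = 0x3; 0xC ⊕ 0x3 = 0xF.
So S3 = 0x3.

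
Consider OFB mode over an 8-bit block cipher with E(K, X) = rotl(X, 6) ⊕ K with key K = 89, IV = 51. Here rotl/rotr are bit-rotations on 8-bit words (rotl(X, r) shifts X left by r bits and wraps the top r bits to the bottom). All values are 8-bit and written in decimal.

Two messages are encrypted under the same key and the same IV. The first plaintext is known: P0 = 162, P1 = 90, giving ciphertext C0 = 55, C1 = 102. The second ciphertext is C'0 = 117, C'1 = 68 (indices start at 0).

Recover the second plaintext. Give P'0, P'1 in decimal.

In OFB with a reused IV, both messages share the same keystream S_i, so C_i ⊕ C'_i = P_i ⊕ P'_i and thus P'_i = P_i ⊕ C_i ⊕ C'_i.
P'0: 162 ⊕ 55 ⊕ 117 = 224.
P'1: 90 ⊕ 102 ⊕ 68 = 120.

P'0 = 224, P'1 = 120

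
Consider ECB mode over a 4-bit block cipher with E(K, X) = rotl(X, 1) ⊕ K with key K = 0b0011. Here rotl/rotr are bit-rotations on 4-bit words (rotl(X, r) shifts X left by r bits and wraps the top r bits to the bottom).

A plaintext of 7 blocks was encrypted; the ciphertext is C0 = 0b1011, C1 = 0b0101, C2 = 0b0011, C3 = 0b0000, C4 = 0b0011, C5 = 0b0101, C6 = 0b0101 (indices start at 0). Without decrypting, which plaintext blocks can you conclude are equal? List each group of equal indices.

P1 = P5 = P6; P2 = P4

ECB encrypts each block independently with the same key, so equal ciphertext blocks imply equal plaintext blocks.
C1 = C5 = C6 = 0b0101, so P1 = P5 = P6.
C2 = C4 = 0b0011, so P2 = P4.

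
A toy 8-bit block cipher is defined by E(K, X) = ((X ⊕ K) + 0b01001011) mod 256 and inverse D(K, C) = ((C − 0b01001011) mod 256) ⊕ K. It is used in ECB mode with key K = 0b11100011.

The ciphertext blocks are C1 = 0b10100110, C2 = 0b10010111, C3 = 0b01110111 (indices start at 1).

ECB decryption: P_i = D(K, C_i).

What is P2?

P2: D(K, 0b10010111) = 0b10101111.

P2 = 0b10101111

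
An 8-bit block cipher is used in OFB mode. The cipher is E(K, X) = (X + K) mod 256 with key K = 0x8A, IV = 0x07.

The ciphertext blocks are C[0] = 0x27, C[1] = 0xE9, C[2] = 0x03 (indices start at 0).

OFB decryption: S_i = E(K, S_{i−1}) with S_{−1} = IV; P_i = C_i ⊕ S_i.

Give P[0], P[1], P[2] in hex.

P[0]: S = E(K, 0x07) = 0x91; 0x27 ⊕ 0x91 = 0xB6.
P[1]: S = E(K, 0x91) = 0x1B; 0xE9 ⊕ 0x1B = 0xF2.
P[2]: S = E(K, 0x1B) = 0xA5; 0x03 ⊕ 0xA5 = 0xA6.

P[0] = 0xB6, P[1] = 0xF2, P[2] = 0xA6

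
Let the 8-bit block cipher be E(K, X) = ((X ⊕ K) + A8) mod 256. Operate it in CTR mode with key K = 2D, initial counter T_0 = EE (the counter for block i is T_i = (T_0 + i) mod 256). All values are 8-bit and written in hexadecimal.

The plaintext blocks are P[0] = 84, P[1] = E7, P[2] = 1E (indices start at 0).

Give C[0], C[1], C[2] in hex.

C[0] = EF, C[1] = 8D, C[2] = 9B

CTR encryption: S_i = E(K, T_i) where T_i is the counter for block i; C_i = P_i ⊕ S_i.
C[0]: T = EE, S = E(K, T) = 6B; 84 ⊕ 6B = EF.
C[1]: T = EF, S = E(K, T) = 6A; E7 ⊕ 6A = 8D.
C[2]: T = F0, S = E(K, T) = 85; 1E ⊕ 85 = 9B.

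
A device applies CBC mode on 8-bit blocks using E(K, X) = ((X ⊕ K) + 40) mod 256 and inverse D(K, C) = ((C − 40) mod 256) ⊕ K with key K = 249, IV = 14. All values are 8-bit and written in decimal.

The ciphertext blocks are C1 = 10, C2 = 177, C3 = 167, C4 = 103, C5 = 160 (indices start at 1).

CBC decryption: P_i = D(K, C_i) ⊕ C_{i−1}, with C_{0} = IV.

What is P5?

P5 = 230

P5: D(K, 160) = 129; 129 ⊕ 103 = 230.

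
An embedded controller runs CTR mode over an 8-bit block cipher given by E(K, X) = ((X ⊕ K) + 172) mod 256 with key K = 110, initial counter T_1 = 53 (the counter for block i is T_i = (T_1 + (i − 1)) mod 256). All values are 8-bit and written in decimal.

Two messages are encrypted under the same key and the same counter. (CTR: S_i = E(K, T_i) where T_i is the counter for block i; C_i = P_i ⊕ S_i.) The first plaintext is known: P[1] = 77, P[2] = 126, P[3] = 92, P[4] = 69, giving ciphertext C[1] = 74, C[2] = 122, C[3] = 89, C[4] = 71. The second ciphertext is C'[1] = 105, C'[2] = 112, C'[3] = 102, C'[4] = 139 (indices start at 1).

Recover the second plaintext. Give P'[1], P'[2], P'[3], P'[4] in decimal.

In CTR with a reused counter, both messages share the same keystream S_i, so C_i ⊕ C'_i = P_i ⊕ P'_i and thus P'_i = P_i ⊕ C_i ⊕ C'_i.
P'[1]: 77 ⊕ 74 ⊕ 105 = 110.
P'[2]: 126 ⊕ 122 ⊕ 112 = 116.
P'[3]: 92 ⊕ 89 ⊕ 102 = 99.
P'[4]: 69 ⊕ 71 ⊕ 139 = 137.

P'[1] = 110, P'[2] = 116, P'[3] = 99, P'[4] = 137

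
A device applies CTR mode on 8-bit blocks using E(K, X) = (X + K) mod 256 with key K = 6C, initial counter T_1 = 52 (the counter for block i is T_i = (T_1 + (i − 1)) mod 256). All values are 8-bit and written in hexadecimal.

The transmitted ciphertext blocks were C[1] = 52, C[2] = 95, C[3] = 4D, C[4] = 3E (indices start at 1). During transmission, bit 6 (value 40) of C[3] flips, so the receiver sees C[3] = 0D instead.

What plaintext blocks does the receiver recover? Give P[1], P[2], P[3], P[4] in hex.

P[1] = EC, P[2] = 2A, P[3] = CD, P[4] = FF

CTR decryption: S_i = E(K, T_i) where T_i is the counter for block i; P_i = C_i ⊕ S_i.
Only C[3] changed, to 0D. In CTR, a change in C_i flips the same bit in P_i only; the keystream is unaffected. Decrypting the received ciphertext:
P[1]: T = 52, S = E(K, T) = BE; 52 ⊕ BE = EC.
P[2]: T = 53, S = E(K, T) = BF; 95 ⊕ BF = 2A.
P[3]: T = 54, S = E(K, T) = C0; 0D ⊕ C0 = CD.
P[4]: T = 55, S = E(K, T) = C1; 3E ⊕ C1 = FF.
Blocks that differ from the original plaintext: P[3].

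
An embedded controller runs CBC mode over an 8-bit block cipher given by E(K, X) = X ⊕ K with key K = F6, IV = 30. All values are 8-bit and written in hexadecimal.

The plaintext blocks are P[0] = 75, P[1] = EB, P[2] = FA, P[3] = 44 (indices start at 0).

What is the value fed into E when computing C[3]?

E6

CBC encryption: C_i = E(K, P_i ⊕ C_{i−1}), with C_{−1} = IV.
C[0]: P[0] ⊕ 30 = 45; E(K, 45) = B3.
C[1]: P[1] ⊕ B3 = 58; E(K, 58) = AE.
C[2]: P[2] ⊕ AE = 54; E(K, 54) = A2.
C[3]: P[3] ⊕ A2 = E6; E(K, E6) = 10.
So the input to E for block [3] is E6.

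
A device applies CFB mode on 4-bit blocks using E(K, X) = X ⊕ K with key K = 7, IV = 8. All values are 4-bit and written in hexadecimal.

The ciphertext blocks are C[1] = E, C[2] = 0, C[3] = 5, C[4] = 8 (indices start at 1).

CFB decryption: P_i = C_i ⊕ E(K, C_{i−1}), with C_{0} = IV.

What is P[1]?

P[1] = 1

P[1]: E(K, 8) = F; E ⊕ F = 1.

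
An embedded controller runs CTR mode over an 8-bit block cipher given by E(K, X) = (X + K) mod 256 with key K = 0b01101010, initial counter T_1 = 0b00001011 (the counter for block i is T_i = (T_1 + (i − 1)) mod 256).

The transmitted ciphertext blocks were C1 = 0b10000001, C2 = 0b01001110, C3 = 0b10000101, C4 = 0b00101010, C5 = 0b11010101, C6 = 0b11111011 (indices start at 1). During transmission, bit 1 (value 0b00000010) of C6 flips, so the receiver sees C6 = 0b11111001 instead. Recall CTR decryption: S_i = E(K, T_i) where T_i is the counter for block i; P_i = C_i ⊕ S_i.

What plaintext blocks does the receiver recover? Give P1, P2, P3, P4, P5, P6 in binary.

Only C6 changed, to 0b11111001. In CTR, a change in C_i flips the same bit in P_i only; the keystream is unaffected. Decrypting the received ciphertext:
P1: T = 0b00001011, S = E(K, T) = 0b01110101; 0b10000001 ⊕ 0b01110101 = 0b11110100.
P2: T = 0b00001100, S = E(K, T) = 0b01110110; 0b01001110 ⊕ 0b01110110 = 0b00111000.
P3: T = 0b00001101, S = E(K, T) = 0b01110111; 0b10000101 ⊕ 0b01110111 = 0b11110010.
P4: T = 0b00001110, S = E(K, T) = 0b01111000; 0b00101010 ⊕ 0b01111000 = 0b01010010.
P5: T = 0b00001111, S = E(K, T) = 0b01111001; 0b11010101 ⊕ 0b01111001 = 0b10101100.
P6: T = 0b00010000, S = E(K, T) = 0b01111010; 0b11111001 ⊕ 0b01111010 = 0b10000011.
Blocks that differ from the original plaintext: P6.

P1 = 0b11110100, P2 = 0b00111000, P3 = 0b11110010, P4 = 0b01010010, P5 = 0b10101100, P6 = 0b10000011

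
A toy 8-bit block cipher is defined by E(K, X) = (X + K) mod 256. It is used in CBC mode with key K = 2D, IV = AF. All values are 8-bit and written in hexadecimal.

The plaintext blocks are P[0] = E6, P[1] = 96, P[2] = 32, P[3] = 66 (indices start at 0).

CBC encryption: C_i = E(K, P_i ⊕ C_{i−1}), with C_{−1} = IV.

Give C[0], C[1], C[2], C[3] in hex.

C[0] = 76, C[1] = 0D, C[2] = 6C, C[3] = 37

C[0]: P[0] ⊕ AF = 49; E(K, 49) = 76.
C[1]: P[1] ⊕ 76 = E0; E(K, E0) = 0D.
C[2]: P[2] ⊕ 0D = 3F; E(K, 3F) = 6C.
C[3]: P[3] ⊕ 6C = 0A; E(K, 0A) = 37.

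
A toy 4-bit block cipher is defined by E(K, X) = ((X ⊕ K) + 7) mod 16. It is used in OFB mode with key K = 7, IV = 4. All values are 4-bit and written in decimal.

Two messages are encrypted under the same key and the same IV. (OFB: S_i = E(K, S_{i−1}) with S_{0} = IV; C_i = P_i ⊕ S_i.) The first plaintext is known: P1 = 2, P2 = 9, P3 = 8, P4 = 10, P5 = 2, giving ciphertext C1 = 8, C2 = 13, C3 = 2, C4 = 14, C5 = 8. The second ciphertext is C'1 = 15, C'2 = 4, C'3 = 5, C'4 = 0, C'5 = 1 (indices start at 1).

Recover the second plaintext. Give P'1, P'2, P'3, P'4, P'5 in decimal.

P'1 = 5, P'2 = 0, P'3 = 15, P'4 = 4, P'5 = 11

In OFB with a reused IV, both messages share the same keystream S_i, so C_i ⊕ C'_i = P_i ⊕ P'_i and thus P'_i = P_i ⊕ C_i ⊕ C'_i.
P'1: 2 ⊕ 8 ⊕ 15 = 5.
P'2: 9 ⊕ 13 ⊕ 4 = 0.
P'3: 8 ⊕ 2 ⊕ 5 = 15.
P'4: 10 ⊕ 14 ⊕ 0 = 4.
P'5: 2 ⊕ 8 ⊕ 1 = 11.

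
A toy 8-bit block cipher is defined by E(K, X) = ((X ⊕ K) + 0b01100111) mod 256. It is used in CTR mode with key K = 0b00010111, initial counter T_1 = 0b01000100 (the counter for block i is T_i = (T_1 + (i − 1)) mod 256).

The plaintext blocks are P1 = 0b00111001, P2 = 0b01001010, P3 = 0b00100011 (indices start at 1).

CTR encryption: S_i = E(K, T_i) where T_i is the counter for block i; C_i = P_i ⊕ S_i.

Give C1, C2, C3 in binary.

C1 = 0b10000011, C2 = 0b11110011, C3 = 0b10011011

C1: T = 0b01000100, S = E(K, T) = 0b10111010; 0b00111001 ⊕ 0b10111010 = 0b10000011.
C2: T = 0b01000101, S = E(K, T) = 0b10111001; 0b01001010 ⊕ 0b10111001 = 0b11110011.
C3: T = 0b01000110, S = E(K, T) = 0b10111000; 0b00100011 ⊕ 0b10111000 = 0b10011011.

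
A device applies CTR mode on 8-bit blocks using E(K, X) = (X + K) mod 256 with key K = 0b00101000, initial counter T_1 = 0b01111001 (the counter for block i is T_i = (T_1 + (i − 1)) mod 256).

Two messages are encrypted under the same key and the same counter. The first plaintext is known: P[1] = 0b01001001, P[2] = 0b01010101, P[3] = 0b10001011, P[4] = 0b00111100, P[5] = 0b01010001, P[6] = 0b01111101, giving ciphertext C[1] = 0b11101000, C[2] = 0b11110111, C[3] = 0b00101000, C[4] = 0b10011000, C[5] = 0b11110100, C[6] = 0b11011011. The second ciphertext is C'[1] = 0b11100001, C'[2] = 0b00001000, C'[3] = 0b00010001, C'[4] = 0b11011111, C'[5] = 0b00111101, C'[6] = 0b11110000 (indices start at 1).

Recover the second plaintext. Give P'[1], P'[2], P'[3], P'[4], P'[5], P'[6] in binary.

In CTR with a reused counter, both messages share the same keystream S_i, so C_i ⊕ C'_i = P_i ⊕ P'_i and thus P'_i = P_i ⊕ C_i ⊕ C'_i.
P'[1]: 0b01001001 ⊕ 0b11101000 ⊕ 0b11100001 = 0b01000000.
P'[2]: 0b01010101 ⊕ 0b11110111 ⊕ 0b00001000 = 0b10101010.
P'[3]: 0b10001011 ⊕ 0b00101000 ⊕ 0b00010001 = 0b10110010.
P'[4]: 0b00111100 ⊕ 0b10011000 ⊕ 0b11011111 = 0b01111011.
P'[5]: 0b01010001 ⊕ 0b11110100 ⊕ 0b00111101 = 0b10011000.
P'[6]: 0b01111101 ⊕ 0b11011011 ⊕ 0b11110000 = 0b01010110.

P'[1] = 0b01000000, P'[2] = 0b10101010, P'[3] = 0b10110010, P'[4] = 0b01111011, P'[5] = 0b10011000, P'[6] = 0b01010110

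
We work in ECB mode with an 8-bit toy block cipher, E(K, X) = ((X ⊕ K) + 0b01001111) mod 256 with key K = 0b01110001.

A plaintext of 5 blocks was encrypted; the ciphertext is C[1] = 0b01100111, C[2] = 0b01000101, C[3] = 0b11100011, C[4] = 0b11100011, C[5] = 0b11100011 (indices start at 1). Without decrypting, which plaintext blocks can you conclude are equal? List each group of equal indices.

P[3] = P[4] = P[5]

ECB encrypts each block independently with the same key, so equal ciphertext blocks imply equal plaintext blocks.
C[3] = C[4] = C[5] = 0b11100011, so P[3] = P[4] = P[5].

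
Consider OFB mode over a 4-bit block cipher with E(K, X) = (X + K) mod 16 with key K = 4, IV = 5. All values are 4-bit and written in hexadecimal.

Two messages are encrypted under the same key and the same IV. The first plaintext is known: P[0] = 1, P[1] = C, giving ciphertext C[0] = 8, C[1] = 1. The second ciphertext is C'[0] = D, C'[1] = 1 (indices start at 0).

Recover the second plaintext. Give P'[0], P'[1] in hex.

P'[0] = 4, P'[1] = C

In OFB with a reused IV, both messages share the same keystream S_i, so C_i ⊕ C'_i = P_i ⊕ P'_i and thus P'_i = P_i ⊕ C_i ⊕ C'_i.
P'[0]: 1 ⊕ 8 ⊕ D = 4.
P'[1]: C ⊕ 1 ⊕ 1 = C.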